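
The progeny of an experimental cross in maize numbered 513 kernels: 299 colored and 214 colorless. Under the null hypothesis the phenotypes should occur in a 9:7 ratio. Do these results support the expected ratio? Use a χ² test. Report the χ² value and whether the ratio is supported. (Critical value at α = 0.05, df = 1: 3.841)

0.863; consistent

Total ratio parts = 16. Expected numbers out of 513:
  colored: 513 × 9/16 = 288.5625
  colorless: 513 × 7/16 = 224.4375
χ² = Σ (O − E)² / E
  colored: (299 − 288.5625)² / 288.5625 = 0.3775
  colorless: (214 − 224.4375)² / 224.4375 = 0.4854
χ² = 0.3775 + 0.4854 = 0.8629 ≈ 0.863
Degrees of freedom = 2 − 1 = 1; critical value at α = 0.05 is 3.841.
Since 0.863 < 3.841, we fail to reject the null hypothesis — the data are consistent with the 9:7 ratio.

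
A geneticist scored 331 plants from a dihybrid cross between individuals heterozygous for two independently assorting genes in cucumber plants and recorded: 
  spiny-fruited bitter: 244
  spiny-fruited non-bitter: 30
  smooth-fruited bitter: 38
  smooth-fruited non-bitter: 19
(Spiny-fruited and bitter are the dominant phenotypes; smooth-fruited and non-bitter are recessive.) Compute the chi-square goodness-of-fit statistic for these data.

A dihybrid F₂ with independent assortment and complete dominance at both loci gives a 9:3:3:1 phenotypic ratio.
Total ratio parts = 16. Expected numbers out of 331:
  spiny-fruited bitter: 331 × 9/16 = 186.1875
  spiny-fruited non-bitter: 331 × 3/16 = 62.0625
  smooth-fruited bitter: 331 × 3/16 = 62.0625
  smooth-fruited non-bitter: 331 × 1/16 = 20.6875
χ² = Σ (O − E)² / E
  spiny-fruited bitter: (244 − 186.1875)² / 186.1875 = 17.9512
  spiny-fruited non-bitter: (30 − 62.0625)² / 62.0625 = 16.5640
  smooth-fruited bitter: (38 − 62.0625)² / 62.0625 = 9.3294
  smooth-fruited non-bitter: (19 − 20.6875)² / 20.6875 = 0.1377
χ² = 17.9512 + 16.5640 + 9.3294 + 0.1377 = 43.9823 ≈ 43.982

43.982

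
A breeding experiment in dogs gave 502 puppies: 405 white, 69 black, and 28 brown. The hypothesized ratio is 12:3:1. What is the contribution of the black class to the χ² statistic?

6.707

Expected counts for N = 502 under a 12:3:1 ratio (total parts = 16):
  white: 502 × 12/16 = 376.5
  black: 502 × 3/16 = 94.125
  brown: 502 × 1/16 = 31.375
Contribution of black: (69 − 94.125)² / 94.125 = 6.7067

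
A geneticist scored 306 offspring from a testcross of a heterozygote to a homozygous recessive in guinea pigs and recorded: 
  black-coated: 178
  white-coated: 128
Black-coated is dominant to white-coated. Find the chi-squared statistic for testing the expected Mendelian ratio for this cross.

A testcross of a heterozygote (Aa × aa) gives a 1:1 phenotypic ratio.
Under the 1:1 hypothesis (Σ ratio = 2, N = 306):
  black-coated: 306 × 1/2 = 153
  white-coated: 306 × 1/2 = 153
χ² = Σ (O − E)² / E
  black-coated: (178 − 153)² / 153 = 4.0850
  white-coated: (128 − 153)² / 153 = 4.0850
χ² = 4.0850 + 4.0850 = 8.170

8.170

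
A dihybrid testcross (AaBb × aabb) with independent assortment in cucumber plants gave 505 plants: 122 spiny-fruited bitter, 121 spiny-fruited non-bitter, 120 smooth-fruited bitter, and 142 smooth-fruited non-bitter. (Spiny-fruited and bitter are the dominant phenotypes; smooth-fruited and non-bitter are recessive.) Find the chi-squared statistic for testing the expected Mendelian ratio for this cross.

A dihybrid testcross with independent assortment gives a 1:1:1:1 ratio.
The 1:1:1:1 ratio has 4 parts, so with N = 505 the expected counts are:
  spiny-fruited bitter: 505 × 1/4 = 126.25
  spiny-fruited non-bitter: 505 × 1/4 = 126.25
  smooth-fruited bitter: 505 × 1/4 = 126.25
  smooth-fruited non-bitter: 505 × 1/4 = 126.25
χ² = Σ (O − E)² / E
  spiny-fruited bitter: (122 − 126.25)² / 126.25 = 0.1431
  spiny-fruited non-bitter: (121 − 126.25)² / 126.25 = 0.2183
  smooth-fruited bitter: (120 − 126.25)² / 126.25 = 0.3094
  smooth-fruited non-bitter: (142 − 126.25)² / 126.25 = 1.9649
χ² = 0.1431 + 0.2183 + 0.3094 + 1.9649 = 2.6357 ≈ 2.636

2.636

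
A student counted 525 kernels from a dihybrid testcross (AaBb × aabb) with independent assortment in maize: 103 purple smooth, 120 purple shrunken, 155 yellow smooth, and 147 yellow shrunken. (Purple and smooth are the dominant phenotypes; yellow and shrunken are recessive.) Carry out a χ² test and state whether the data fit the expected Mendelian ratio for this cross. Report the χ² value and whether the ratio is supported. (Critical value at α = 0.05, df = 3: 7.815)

13.232; not consistent

A dihybrid testcross with independent assortment gives a 1:1:1:1 ratio.
Expected counts for N = 525 under a 1:1:1:1 ratio (total parts = 4):
  purple smooth: 525 × 1/4 = 131.25
  purple shrunken: 525 × 1/4 = 131.25
  yellow smooth: 525 × 1/4 = 131.25
  yellow shrunken: 525 × 1/4 = 131.25
χ² = Σ (O − E)² / E
  purple smooth: (103 − 131.25)² / 131.25 = 6.0805
  purple shrunken: (120 − 131.25)² / 131.25 = 0.9643
  yellow smooth: (155 − 131.25)² / 131.25 = 4.2976
  yellow shrunken: (147 − 131.25)² / 131.25 = 1.8900
χ² = 6.0805 + 0.9643 + 4.2976 + 1.8900 = 13.2324 ≈ 13.232
Degrees of freedom = 4 − 1 = 3; critical value at α = 0.05 is 7.815.
Since 13.232 > 7.815, we reject the null hypothesis — the data do not fit the 1:1:1:1 ratio.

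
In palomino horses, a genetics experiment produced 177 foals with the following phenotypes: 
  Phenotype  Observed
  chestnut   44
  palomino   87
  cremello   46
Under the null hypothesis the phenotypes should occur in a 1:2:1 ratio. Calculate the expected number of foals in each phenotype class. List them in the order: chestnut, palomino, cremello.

44.25, 88.5, 44.25

Total ratio parts = 4. Expected numbers out of 177:
  chestnut: 177 × 1/4 = 44.25
  palomino: 177 × 2/4 = 88.5
  cremello: 177 × 1/4 = 44.25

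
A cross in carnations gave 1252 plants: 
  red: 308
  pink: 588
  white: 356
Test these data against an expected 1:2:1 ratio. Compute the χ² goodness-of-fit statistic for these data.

8.294

Under the 1:2:1 hypothesis (Σ ratio = 4, N = 1252):
  red: 1252 × 1/4 = 313
  pink: 1252 × 2/4 = 626
  white: 1252 × 1/4 = 313
χ² = Σ (O − E)² / E
  red: (308 − 313)² / 313 = 0.0799
  pink: (588 − 626)² / 626 = 2.3067
  white: (356 − 313)² / 313 = 5.9073
χ² = 0.0799 + 2.3067 + 5.9073 = 8.2939 ≈ 8.294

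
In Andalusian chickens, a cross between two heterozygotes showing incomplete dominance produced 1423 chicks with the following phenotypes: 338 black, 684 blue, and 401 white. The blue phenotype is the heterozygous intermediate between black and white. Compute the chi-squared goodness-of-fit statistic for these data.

With incomplete dominance, a heterozygote × heterozygote cross gives a 1:2:1 phenotypic ratio.
Under the 1:2:1 hypothesis (Σ ratio = 4, N = 1423):
  black: 1423 × 1/4 = 355.75
  blue: 1423 × 2/4 = 711.5
  white: 1423 × 1/4 = 355.75
χ² = Σ (O − E)² / E
  black: (338 − 355.75)² / 355.75 = 0.8856
  blue: (684 − 711.5)² / 711.5 = 1.0629
  white: (401 − 355.75)² / 355.75 = 5.7556
χ² = 0.8856 + 1.0629 + 5.7556 = 7.7041 ≈ 7.704

7.704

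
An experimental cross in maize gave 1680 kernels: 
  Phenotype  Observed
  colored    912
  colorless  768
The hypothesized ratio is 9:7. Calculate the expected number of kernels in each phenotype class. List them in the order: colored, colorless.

Under the 9:7 hypothesis (Σ ratio = 16, N = 1680):
  colored: 1680 × 9/16 = 945
  colorless: 1680 × 7/16 = 735

945, 735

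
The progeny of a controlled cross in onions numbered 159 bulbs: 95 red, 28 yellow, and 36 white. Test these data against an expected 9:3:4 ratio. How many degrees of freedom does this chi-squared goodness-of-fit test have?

A goodness-of-fit test with 3 phenotype classes has df = 3 − 1 = 2.

2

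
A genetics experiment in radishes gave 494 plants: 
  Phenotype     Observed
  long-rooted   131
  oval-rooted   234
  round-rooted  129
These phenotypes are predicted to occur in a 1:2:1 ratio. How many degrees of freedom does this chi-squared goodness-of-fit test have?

A goodness-of-fit test with 3 phenotype classes has df = 3 − 1 = 2.

2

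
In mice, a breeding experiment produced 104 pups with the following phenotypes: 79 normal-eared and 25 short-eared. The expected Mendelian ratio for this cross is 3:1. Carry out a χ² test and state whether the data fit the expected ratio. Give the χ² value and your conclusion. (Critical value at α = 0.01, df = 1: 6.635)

0.051; consistent

The 3:1 ratio has 4 parts, so with N = 104 the expected counts are:
  normal-eared: 104 × 3/4 = 78
  short-eared: 104 × 1/4 = 26
χ² = Σ (O − E)² / E
  normal-eared: (79 − 78)² / 78 = 0.0128
  short-eared: (25 − 26)² / 26 = 0.0385
χ² = 0.0128 + 0.0385 = 0.0513 ≈ 0.051
Degrees of freedom = 2 − 1 = 1; critical value at α = 0.01 is 6.635.
Since 0.051 < 6.635, we fail to reject the null hypothesis — the data are consistent with the 3:1 ratio.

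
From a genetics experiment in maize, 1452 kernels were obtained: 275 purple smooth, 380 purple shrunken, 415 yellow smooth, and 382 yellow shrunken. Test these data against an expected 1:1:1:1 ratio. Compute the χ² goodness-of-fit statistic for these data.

Total ratio parts = 4. Expected numbers out of 1452:
  purple smooth: 1452 × 1/4 = 363
  purple shrunken: 1452 × 1/4 = 363
  yellow smooth: 1452 × 1/4 = 363
  yellow shrunken: 1452 × 1/4 = 363
χ² = Σ (O − E)² / E
  purple smooth: (275 − 363)² / 363 = 21.3333
  purple shrunken: (380 − 363)² / 363 = 0.7961
  yellow smooth: (415 − 363)² / 363 = 7.4490
  yellow shrunken: (382 − 363)² / 363 = 0.9945
χ² = 21.3333 + 0.7961 + 7.4490 + 0.9945 = 30.5729 ≈ 30.573

30.573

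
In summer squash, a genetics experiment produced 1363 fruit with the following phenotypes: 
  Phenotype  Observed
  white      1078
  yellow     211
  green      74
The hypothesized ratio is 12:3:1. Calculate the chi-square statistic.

12.280

Expected counts for N = 1363 under a 12:3:1 ratio (total parts = 16):
  white: 1363 × 12/16 = 1022.25
  yellow: 1363 × 3/16 = 255.5625
  green: 1363 × 1/16 = 85.1875
χ² = Σ (O − E)² / E
  white: (1078 − 1022.25)² / 1022.25 = 3.0404
  yellow: (211 − 255.5625)² / 255.5625 = 7.7704
  green: (74 − 85.1875)² / 85.1875 = 1.4692
χ² = 3.0404 + 7.7704 + 1.4692 = 12.280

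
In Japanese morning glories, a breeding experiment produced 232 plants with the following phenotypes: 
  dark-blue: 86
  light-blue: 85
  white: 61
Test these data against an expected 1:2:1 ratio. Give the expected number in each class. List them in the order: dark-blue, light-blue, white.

Total ratio parts = 4. Expected numbers out of 232:
  dark-blue: 232 × 1/4 = 58
  light-blue: 232 × 2/4 = 116
  white: 232 × 1/4 = 58

58, 116, 58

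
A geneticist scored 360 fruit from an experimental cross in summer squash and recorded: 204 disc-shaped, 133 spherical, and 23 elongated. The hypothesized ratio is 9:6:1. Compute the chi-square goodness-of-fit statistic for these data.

Total ratio parts = 16. Expected numbers out of 360:
  disc-shaped: 360 × 9/16 = 202.5
  spherical: 360 × 6/16 = 135
  elongated: 360 × 1/16 = 22.5
χ² = Σ (O − E)² / E
  disc-shaped: (204 − 202.5)² / 202.5 = 0.0111
  spherical: (133 − 135)² / 135 = 0.0296
  elongated: (23 − 22.5)² / 22.5 = 0.0111
χ² = 0.0111 + 0.0296 + 0.0111 = 0.0518 ≈ 0.052

0.052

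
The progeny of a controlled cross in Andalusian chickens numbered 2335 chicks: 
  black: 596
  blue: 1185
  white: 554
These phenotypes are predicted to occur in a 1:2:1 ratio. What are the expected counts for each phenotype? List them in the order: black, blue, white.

Expected counts for N = 2335 under a 1:2:1 ratio (total parts = 4):
  black: 2335 × 1/4 = 583.75
  blue: 2335 × 2/4 = 1167.5
  white: 2335 × 1/4 = 583.75

583.75, 1167.5, 583.75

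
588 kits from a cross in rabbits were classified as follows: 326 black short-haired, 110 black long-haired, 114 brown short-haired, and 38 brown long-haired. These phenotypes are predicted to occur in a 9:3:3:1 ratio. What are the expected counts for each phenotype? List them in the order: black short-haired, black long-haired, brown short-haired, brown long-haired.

Expected counts for N = 588 under a 9:3:3:1 ratio (total parts = 16):
  black short-haired: 588 × 9/16 = 330.75
  black long-haired: 588 × 3/16 = 110.25
  brown short-haired: 588 × 3/16 = 110.25
  brown long-haired: 588 × 1/16 = 36.75

330.75, 110.25, 110.25, 36.75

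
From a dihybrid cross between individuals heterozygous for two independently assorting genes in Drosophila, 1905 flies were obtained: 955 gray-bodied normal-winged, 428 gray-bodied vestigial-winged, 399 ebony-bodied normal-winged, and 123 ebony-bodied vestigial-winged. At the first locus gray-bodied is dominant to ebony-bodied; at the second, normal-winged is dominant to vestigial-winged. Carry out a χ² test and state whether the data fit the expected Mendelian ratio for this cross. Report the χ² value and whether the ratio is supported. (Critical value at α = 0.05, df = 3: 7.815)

31.743; not consistent

A dihybrid F₂ with independent assortment and complete dominance at both loci gives a 9:3:3:1 phenotypic ratio.
Expected counts for N = 1905 under a 9:3:3:1 ratio (total parts = 16):
  gray-bodied normal-winged: 1905 × 9/16 = 1071.5625
  gray-bodied vestigial-winged: 1905 × 3/16 = 357.1875
  ebony-bodied normal-winged: 1905 × 3/16 = 357.1875
  ebony-bodied vestigial-winged: 1905 × 1/16 = 119.0625
χ² = Σ (O − E)² / E
  gray-bodied normal-winged: (955 − 1071.5625)² / 1071.5625 = 12.6794
  gray-bodied vestigial-winged: (428 − 357.1875)² / 357.1875 = 14.0386
  ebony-bodied normal-winged: (399 − 357.1875)² / 357.1875 = 4.8946
  ebony-bodied vestigial-winged: (123 − 119.0625)² / 119.0625 = 0.1302
χ² = 12.6794 + 14.0386 + 4.8946 + 0.1302 = 31.7428 ≈ 31.743
Degrees of freedom = 4 − 1 = 3; critical value at α = 0.05 is 7.815.
Since 31.743 > 7.815, we reject the null hypothesis — the data do not fit the 9:3:3:1 ratio.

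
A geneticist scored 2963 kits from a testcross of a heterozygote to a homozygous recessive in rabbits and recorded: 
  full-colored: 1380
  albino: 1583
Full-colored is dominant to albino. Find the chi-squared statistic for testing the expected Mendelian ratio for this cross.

A testcross of a heterozygote (Aa × aa) gives a 1:1 phenotypic ratio.
Expected counts for N = 2963 under a 1:1 ratio (total parts = 2):
  full-colored: 2963 × 1/2 = 1481.5
  albino: 2963 × 1/2 = 1481.5
χ² = Σ (O − E)² / E
  full-colored: (1380 − 1481.5)² / 1481.5 = 6.9539
  albino: (1583 − 1481.5)² / 1481.5 = 6.9539
χ² = 6.9539 + 6.9539 = 13.9078 ≈ 13.908

13.908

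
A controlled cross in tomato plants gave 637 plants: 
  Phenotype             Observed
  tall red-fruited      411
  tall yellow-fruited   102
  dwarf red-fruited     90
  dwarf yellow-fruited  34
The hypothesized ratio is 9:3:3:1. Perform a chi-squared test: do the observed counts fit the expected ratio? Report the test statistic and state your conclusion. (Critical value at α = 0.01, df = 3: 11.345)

Expected counts for N = 637 under a 9:3:3:1 ratio (total parts = 16):
  tall red-fruited: 637 × 9/16 = 358.3125
  tall yellow-fruited: 637 × 3/16 = 119.4375
  dwarf red-fruited: 637 × 3/16 = 119.4375
  dwarf yellow-fruited: 637 × 1/16 = 39.8125
χ² = Σ (O − E)² / E
  tall red-fruited: (411 − 358.3125)² / 358.3125 = 7.7474
  tall yellow-fruited: (102 − 119.4375)² / 119.4375 = 2.5458
  dwarf red-fruited: (90 − 119.4375)² / 119.4375 = 7.2554
  dwarf yellow-fruited: (34 − 39.8125)² / 39.8125 = 0.8486
χ² = 7.7474 + 2.5458 + 7.2554 + 0.8486 = 18.3972 ≈ 18.397
Degrees of freedom = 4 − 1 = 3; critical value at α = 0.01 is 11.345.
Since 18.397 > 11.345, we reject the null hypothesis — the data do not fit the 9:3:3:1 ratio.

18.397; not consistent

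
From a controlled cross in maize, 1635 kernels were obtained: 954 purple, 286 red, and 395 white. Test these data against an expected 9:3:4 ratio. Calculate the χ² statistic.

Under the 9:3:4 hypothesis (Σ ratio = 16, N = 1635):
  purple: 1635 × 9/16 = 919.6875
  red: 1635 × 3/16 = 306.5625
  white: 1635 × 4/16 = 408.75
χ² = Σ (O − E)² / E
  purple: (954 − 919.6875)² / 919.6875 = 1.2802
  red: (286 − 306.5625)² / 306.5625 = 1.3792
  white: (395 − 408.75)² / 408.75 = 0.4625
χ² = 1.2802 + 1.3792 + 0.4625 = 3.1219 ≈ 3.122

3.122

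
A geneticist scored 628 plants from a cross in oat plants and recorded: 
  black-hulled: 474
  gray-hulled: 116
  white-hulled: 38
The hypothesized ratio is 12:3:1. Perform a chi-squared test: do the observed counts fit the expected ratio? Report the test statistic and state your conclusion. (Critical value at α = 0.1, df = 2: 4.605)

0.085; consistent

Under the 12:3:1 hypothesis (Σ ratio = 16, N = 628):
  black-hulled: 628 × 12/16 = 471
  gray-hulled: 628 × 3/16 = 117.75
  white-hulled: 628 × 1/16 = 39.25
χ² = Σ (O − E)² / E
  black-hulled: (474 − 471)² / 471 = 0.0191
  gray-hulled: (116 − 117.75)² / 117.75 = 0.0260
  white-hulled: (38 − 39.25)² / 39.25 = 0.0398
χ² = 0.0191 + 0.0260 + 0.0398 = 0.0849 ≈ 0.085
Degrees of freedom = 3 − 1 = 2; critical value at α = 0.1 is 4.605.
Since 0.085 < 4.605, we fail to reject the null hypothesis — the data are consistent with the 12:3:1 ratio.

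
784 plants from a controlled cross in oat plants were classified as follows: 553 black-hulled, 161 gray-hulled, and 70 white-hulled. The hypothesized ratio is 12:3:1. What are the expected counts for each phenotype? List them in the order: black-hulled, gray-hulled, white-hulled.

Expected counts for N = 784 under a 12:3:1 ratio (total parts = 16):
  black-hulled: 784 × 12/16 = 588
  gray-hulled: 784 × 3/16 = 147
  white-hulled: 784 × 1/16 = 49

588, 147, 49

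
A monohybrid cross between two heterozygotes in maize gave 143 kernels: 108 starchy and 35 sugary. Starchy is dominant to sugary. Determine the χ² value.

For a monohybrid cross between heterozygotes with complete dominance, the expected phenotypic ratio is 3:1.
Expected counts for N = 143 under a 3:1 ratio (total parts = 4):
  starchy: 143 × 3/4 = 107.25
  sugary: 143 × 1/4 = 35.75
χ² = Σ (O − E)² / E
  starchy: (108 − 107.25)² / 107.25 = 0.0052
  sugary: (35 − 35.75)² / 35.75 = 0.0157
χ² = 0.0052 + 0.0157 = 0.0209 ≈ 0.021

0.021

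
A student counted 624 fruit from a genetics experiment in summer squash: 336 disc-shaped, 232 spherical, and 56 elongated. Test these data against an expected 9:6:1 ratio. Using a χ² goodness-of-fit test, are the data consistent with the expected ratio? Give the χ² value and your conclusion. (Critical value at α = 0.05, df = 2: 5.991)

Total ratio parts = 16. Expected numbers out of 624:
  disc-shaped: 624 × 9/16 = 351
  spherical: 624 × 6/16 = 234
  elongated: 624 × 1/16 = 39
χ² = Σ (O − E)² / E
  disc-shaped: (336 − 351)² / 351 = 0.6410
  spherical: (232 − 234)² / 234 = 0.0171
  elongated: (56 − 39)² / 39 = 7.4103
χ² = 0.6410 + 0.0171 + 7.4103 = 8.0684 ≈ 8.068
Degrees of freedom = 3 − 1 = 2; critical value at α = 0.05 is 5.991.
Since 8.068 > 5.991, we reject the null hypothesis — the data do not fit the 9:6:1 ratio.

8.068; not consistent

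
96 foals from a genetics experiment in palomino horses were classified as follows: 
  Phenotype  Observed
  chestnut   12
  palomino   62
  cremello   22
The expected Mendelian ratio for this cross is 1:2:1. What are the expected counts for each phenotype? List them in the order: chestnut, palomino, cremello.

Under the 1:2:1 hypothesis (Σ ratio = 4, N = 96):
  chestnut: 96 × 1/4 = 24
  palomino: 96 × 2/4 = 48
  cremello: 96 × 1/4 = 24

24, 48, 24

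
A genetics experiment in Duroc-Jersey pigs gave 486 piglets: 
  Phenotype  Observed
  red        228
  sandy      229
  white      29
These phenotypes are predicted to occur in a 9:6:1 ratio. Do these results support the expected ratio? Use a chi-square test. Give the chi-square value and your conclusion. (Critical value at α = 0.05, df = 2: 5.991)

19.586; not consistent

Total ratio parts = 16. Expected numbers out of 486:
  red: 486 × 9/16 = 273.375
  sandy: 486 × 6/16 = 182.25
  white: 486 × 1/16 = 30.375
χ² = Σ (O − E)² / E
  red: (228 − 273.375)² / 273.375 = 7.5314
  sandy: (229 − 182.25)² / 182.25 = 11.9921
  white: (29 − 30.375)² / 30.375 = 0.0622
χ² = 7.5314 + 11.9921 + 0.0622 = 19.5857 ≈ 19.586
Degrees of freedom = 3 − 1 = 2; critical value at α = 0.05 is 5.991.
Since 19.586 > 5.991, we reject the null hypothesis — the data do not fit the 9:6:1 ratio.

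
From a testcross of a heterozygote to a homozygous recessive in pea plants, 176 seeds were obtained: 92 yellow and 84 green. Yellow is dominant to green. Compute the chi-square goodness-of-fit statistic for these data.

0.364

A testcross of a heterozygote (Aa × aa) gives a 1:1 phenotypic ratio.
Under the 1:1 hypothesis (Σ ratio = 2, N = 176):
  yellow: 176 × 1/2 = 88
  green: 176 × 1/2 = 88
χ² = Σ (O − E)² / E
  yellow: (92 − 88)² / 88 = 0.1818
  green: (84 − 88)² / 88 = 0.1818
χ² = 0.1818 + 0.1818 = 0.3636 ≈ 0.364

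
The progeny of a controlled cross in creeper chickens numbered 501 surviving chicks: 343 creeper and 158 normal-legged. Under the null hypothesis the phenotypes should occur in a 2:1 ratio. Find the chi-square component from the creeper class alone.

Under the 2:1 hypothesis (Σ ratio = 3, N = 501):
  creeper: 501 × 2/3 = 334
  normal-legged: 501 × 1/3 = 167
Contribution of creeper: (343 − 334)² / 334 = 0.2425

0.243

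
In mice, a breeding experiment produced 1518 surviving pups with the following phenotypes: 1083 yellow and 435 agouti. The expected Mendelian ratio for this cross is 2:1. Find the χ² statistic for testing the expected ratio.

The 2:1 ratio has 3 parts, so with N = 1518 the expected counts are:
  yellow: 1518 × 2/3 = 1012
  agouti: 1518 × 1/3 = 506
χ² = Σ (O − E)² / E
  yellow: (1083 − 1012)² / 1012 = 4.9812
  agouti: (435 − 506)² / 506 = 9.9625
χ² = 4.9812 + 9.9625 = 14.9437 ≈ 14.944

14.944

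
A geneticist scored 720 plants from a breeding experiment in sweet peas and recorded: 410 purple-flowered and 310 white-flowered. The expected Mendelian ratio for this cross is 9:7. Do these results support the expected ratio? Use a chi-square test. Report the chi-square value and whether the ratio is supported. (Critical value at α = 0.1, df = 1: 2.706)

0.141; consistent

Total ratio parts = 16. Expected numbers out of 720:
  purple-flowered: 720 × 9/16 = 405
  white-flowered: 720 × 7/16 = 315
χ² = Σ (O − E)² / E
  purple-flowered: (410 − 405)² / 405 = 0.0617
  white-flowered: (310 − 315)² / 315 = 0.0794
χ² = 0.0617 + 0.0794 = 0.1411 ≈ 0.141
Degrees of freedom = 2 − 1 = 1; critical value at α = 0.1 is 2.706.
Since 0.141 < 2.706, we fail to reject the null hypothesis — the data are consistent with the 9:7 ratio.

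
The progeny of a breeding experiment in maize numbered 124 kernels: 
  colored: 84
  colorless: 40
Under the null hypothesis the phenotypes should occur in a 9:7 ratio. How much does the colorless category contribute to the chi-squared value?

3.743

Expected counts for N = 124 under a 9:7 ratio (total parts = 16):
  colored: 124 × 9/16 = 69.75
  colorless: 124 × 7/16 = 54.25
Contribution of colorless: (40 − 54.25)² / 54.25 = 3.7431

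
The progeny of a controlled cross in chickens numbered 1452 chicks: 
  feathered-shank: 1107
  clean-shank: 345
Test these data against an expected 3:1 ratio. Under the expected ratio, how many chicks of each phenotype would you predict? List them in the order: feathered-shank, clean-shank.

Under the 3:1 hypothesis (Σ ratio = 4, N = 1452):
  feathered-shank: 1452 × 3/4 = 1089
  clean-shank: 1452 × 1/4 = 363

1089, 363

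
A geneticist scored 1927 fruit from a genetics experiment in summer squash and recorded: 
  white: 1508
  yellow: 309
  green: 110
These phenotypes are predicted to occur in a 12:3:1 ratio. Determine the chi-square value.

11.203

Total ratio parts = 16. Expected numbers out of 1927:
  white: 1927 × 12/16 = 1445.25
  yellow: 1927 × 3/16 = 361.3125
  green: 1927 × 1/16 = 120.4375
χ² = Σ (O − E)² / E
  white: (1508 − 1445.25)² / 1445.25 = 2.7245
  yellow: (309 − 361.3125)² / 361.3125 = 7.5740
  green: (110 − 120.4375)² / 120.4375 = 0.9045
χ² = 2.7245 + 7.5740 + 0.9045 = 11.203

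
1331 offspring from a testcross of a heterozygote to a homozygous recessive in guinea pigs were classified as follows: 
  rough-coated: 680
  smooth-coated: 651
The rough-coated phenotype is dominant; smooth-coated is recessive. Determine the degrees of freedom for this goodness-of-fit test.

1

A testcross of a heterozygote (Aa × aa) gives a 1:1 phenotypic ratio.
A goodness-of-fit test with 2 phenotype classes has df = 2 − 1 = 1.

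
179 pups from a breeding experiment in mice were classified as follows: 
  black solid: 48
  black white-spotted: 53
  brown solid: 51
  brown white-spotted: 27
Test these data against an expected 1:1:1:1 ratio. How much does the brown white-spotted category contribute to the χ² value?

7.041

Expected counts for N = 179 under a 1:1:1:1 ratio (total parts = 4):
  black solid: 179 × 1/4 = 44.75
  black white-spotted: 179 × 1/4 = 44.75
  brown solid: 179 × 1/4 = 44.75
  brown white-spotted: 179 × 1/4 = 44.75
Contribution of brown white-spotted: (27 − 44.75)² / 44.75 = 7.0405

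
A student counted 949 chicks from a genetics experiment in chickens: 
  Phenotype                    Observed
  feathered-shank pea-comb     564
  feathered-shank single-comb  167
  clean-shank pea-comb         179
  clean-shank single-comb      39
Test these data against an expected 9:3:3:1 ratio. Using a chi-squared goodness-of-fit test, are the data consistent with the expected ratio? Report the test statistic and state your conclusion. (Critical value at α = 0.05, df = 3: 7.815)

9.342; not consistent

Under the 9:3:3:1 hypothesis (Σ ratio = 16, N = 949):
  feathered-shank pea-comb: 949 × 9/16 = 533.8125
  feathered-shank single-comb: 949 × 3/16 = 177.9375
  clean-shank pea-comb: 949 × 3/16 = 177.9375
  clean-shank single-comb: 949 × 1/16 = 59.3125
χ² = Σ (O − E)² / E
  feathered-shank pea-comb: (564 − 533.8125)² / 533.8125 = 1.7071
  feathered-shank single-comb: (167 − 177.9375)² / 177.9375 = 0.6723
  clean-shank pea-comb: (179 − 177.9375)² / 177.9375 = 0.0063
  clean-shank single-comb: (39 − 59.3125)² / 59.3125 = 6.9563
χ² = 1.7071 + 0.6723 + 0.0063 + 6.9563 = 9.342
Degrees of freedom = 4 − 1 = 3; critical value at α = 0.05 is 7.815.
Since 9.342 > 7.815, we reject the null hypothesis — the data do not fit the 9:3:3:1 ratio.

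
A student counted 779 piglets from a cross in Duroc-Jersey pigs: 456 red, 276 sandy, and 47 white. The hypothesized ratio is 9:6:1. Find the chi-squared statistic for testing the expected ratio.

1.673

Expected counts for N = 779 under a 9:6:1 ratio (total parts = 16):
  red: 779 × 9/16 = 438.1875
  sandy: 779 × 6/16 = 292.125
  white: 779 × 1/16 = 48.6875
χ² = Σ (O − E)² / E
  red: (456 − 438.1875)² / 438.1875 = 0.7241
  sandy: (276 − 292.125)² / 292.125 = 0.8901
  white: (47 − 48.6875)² / 48.6875 = 0.0585
χ² = 0.7241 + 0.8901 + 0.0585 = 1.6727 ≈ 1.673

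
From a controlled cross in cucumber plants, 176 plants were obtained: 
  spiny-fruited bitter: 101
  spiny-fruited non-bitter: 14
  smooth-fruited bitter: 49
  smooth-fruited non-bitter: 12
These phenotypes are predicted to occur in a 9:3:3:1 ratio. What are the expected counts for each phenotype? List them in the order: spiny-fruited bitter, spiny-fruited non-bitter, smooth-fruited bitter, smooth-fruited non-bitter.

The 9:3:3:1 ratio has 16 parts, so with N = 176 the expected counts are:
  spiny-fruited bitter: 176 × 9/16 = 99
  spiny-fruited non-bitter: 176 × 3/16 = 33
  smooth-fruited bitter: 176 × 3/16 = 33
  smooth-fruited non-bitter: 176 × 1/16 = 11

99, 33, 33, 11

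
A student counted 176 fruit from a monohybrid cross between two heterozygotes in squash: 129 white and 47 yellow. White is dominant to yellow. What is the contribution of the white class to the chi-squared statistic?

0.068

For a monohybrid cross between heterozygotes with complete dominance, the expected phenotypic ratio is 3:1.
Under the 3:1 hypothesis (Σ ratio = 4, N = 176):
  white: 176 × 3/4 = 132
  yellow: 176 × 1/4 = 44
Contribution of white: (129 − 132)² / 132 = 0.0682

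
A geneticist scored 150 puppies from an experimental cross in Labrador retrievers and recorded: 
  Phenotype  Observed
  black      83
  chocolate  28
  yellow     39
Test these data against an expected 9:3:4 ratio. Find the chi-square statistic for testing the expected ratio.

Under the 9:3:4 hypothesis (Σ ratio = 16, N = 150):
  black: 150 × 9/16 = 84.375
  chocolate: 150 × 3/16 = 28.125
  yellow: 150 × 4/16 = 37.5
χ² = Σ (O − E)² / E
  black: (83 − 84.375)² / 84.375 = 0.0224
  chocolate: (28 − 28.125)² / 28.125 = 0.0006
  yellow: (39 − 37.5)² / 37.5 = 0.0600
χ² = 0.0224 + 0.0006 + 0.0600 = 0.083

0.083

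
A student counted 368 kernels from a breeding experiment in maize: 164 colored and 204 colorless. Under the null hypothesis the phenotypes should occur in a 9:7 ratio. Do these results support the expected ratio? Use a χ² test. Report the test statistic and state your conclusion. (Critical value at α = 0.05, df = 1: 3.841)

Total ratio parts = 16. Expected numbers out of 368:
  colored: 368 × 9/16 = 207
  colorless: 368 × 7/16 = 161
χ² = Σ (O − E)² / E
  colored: (164 − 207)² / 207 = 8.9324
  colorless: (204 − 161)² / 161 = 11.4845
χ² = 8.9324 + 11.4845 = 20.4169 ≈ 20.417
Degrees of freedom = 2 − 1 = 1; critical value at α = 0.05 is 3.841.
Since 20.417 > 3.841, we reject the null hypothesis — the data do not fit the 9:7 ratio.

20.417; not consistent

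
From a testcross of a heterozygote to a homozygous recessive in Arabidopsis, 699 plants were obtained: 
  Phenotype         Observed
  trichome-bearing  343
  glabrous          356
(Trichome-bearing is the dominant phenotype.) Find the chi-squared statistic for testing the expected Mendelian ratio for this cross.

A testcross of a heterozygote (Aa × aa) gives a 1:1 phenotypic ratio.
Under the 1:1 hypothesis (Σ ratio = 2, N = 699):
  trichome-bearing: 699 × 1/2 = 349.5
  glabrous: 699 × 1/2 = 349.5
χ² = Σ (O − E)² / E
  trichome-bearing: (343 − 349.5)² / 349.5 = 0.1209
  glabrous: (356 − 349.5)² / 349.5 = 0.1209
χ² = 0.1209 + 0.1209 = 0.2418 ≈ 0.242

0.242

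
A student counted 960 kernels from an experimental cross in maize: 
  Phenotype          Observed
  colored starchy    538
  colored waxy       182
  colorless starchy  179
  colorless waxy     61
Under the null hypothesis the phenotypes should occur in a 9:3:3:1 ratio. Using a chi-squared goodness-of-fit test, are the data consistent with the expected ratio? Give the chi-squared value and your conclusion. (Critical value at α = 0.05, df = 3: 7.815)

0.052; consistent

Expected counts for N = 960 under a 9:3:3:1 ratio (total parts = 16):
  colored starchy: 960 × 9/16 = 540
  colored waxy: 960 × 3/16 = 180
  colorless starchy: 960 × 3/16 = 180
  colorless waxy: 960 × 1/16 = 60
χ² = Σ (O − E)² / E
  colored starchy: (538 − 540)² / 540 = 0.0074
  colored waxy: (182 − 180)² / 180 = 0.0222
  colorless starchy: (179 − 180)² / 180 = 0.0056
  colorless waxy: (61 − 60)² / 60 = 0.0167
χ² = 0.0074 + 0.0222 + 0.0056 + 0.0167 = 0.0519 ≈ 0.052
Degrees of freedom = 4 − 1 = 3; critical value at α = 0.05 is 7.815.
Since 0.052 < 7.815, we fail to reject the null hypothesis — the data are consistent with the 9:3:3:1 ratio.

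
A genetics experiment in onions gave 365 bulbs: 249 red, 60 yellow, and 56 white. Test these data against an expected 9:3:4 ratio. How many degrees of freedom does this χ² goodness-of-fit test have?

2

A goodness-of-fit test with 3 phenotype classes has df = 3 − 1 = 2.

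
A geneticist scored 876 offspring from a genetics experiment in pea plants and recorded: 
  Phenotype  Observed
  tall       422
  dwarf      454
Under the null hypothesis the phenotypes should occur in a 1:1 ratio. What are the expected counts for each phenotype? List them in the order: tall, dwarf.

Expected counts for N = 876 under a 1:1 ratio (total parts = 2):
  tall: 876 × 1/2 = 438
  dwarf: 876 × 1/2 = 438

438, 438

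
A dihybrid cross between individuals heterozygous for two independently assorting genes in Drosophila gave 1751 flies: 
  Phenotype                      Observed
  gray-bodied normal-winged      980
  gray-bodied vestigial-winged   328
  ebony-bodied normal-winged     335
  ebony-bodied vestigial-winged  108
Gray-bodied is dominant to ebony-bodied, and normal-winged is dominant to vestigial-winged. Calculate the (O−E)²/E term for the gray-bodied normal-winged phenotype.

0.025

A dihybrid F₂ with independent assortment and complete dominance at both loci gives a 9:3:3:1 phenotypic ratio.
Under the 9:3:3:1 hypothesis (Σ ratio = 16, N = 1751):
  gray-bodied normal-winged: 1751 × 9/16 = 984.9375
  gray-bodied vestigial-winged: 1751 × 3/16 = 328.3125
  ebony-bodied normal-winged: 1751 × 3/16 = 328.3125
  ebony-bodied vestigial-winged: 1751 × 1/16 = 109.4375
Contribution of gray-bodied normal-winged: (980 − 984.9375)² / 984.9375 = 0.0248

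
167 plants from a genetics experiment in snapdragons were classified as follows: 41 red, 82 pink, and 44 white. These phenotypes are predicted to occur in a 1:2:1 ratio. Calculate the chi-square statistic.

Expected counts for N = 167 under a 1:2:1 ratio (total parts = 4):
  red: 167 × 1/4 = 41.75
  pink: 167 × 2/4 = 83.5
  white: 167 × 1/4 = 41.75
χ² = Σ (O − E)² / E
  red: (41 − 41.75)² / 41.75 = 0.0135
  pink: (82 − 83.5)² / 83.5 = 0.0269
  white: (44 − 41.75)² / 41.75 = 0.1213
χ² = 0.0135 + 0.0269 + 0.1213 = 0.1617 ≈ 0.162

0.162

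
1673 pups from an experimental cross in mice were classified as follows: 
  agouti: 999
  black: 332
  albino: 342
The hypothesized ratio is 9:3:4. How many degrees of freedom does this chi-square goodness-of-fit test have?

A goodness-of-fit test with 3 phenotype classes has df = 3 − 1 = 2.

2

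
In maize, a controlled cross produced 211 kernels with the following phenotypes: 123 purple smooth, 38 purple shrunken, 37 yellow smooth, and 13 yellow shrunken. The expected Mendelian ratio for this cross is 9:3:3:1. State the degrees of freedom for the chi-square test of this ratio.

A goodness-of-fit test with 4 phenotype classes has df = 4 − 1 = 3.

3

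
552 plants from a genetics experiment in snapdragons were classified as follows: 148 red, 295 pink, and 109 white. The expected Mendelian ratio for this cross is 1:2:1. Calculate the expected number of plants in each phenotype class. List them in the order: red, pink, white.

138, 276, 138

Total ratio parts = 4. Expected numbers out of 552:
  red: 552 × 1/4 = 138
  pink: 552 × 2/4 = 276
  white: 552 × 1/4 = 138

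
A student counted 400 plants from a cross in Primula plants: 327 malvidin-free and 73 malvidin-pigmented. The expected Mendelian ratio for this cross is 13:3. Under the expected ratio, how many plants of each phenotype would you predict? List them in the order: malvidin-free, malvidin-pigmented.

Total ratio parts = 16. Expected numbers out of 400:
  malvidin-free: 400 × 13/16 = 325
  malvidin-pigmented: 400 × 3/16 = 75

325, 75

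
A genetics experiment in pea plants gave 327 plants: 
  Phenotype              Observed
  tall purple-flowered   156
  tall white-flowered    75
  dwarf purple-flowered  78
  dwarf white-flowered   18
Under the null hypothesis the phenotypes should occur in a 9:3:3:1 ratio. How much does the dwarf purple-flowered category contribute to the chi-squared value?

Expected counts for N = 327 under a 9:3:3:1 ratio (total parts = 16):
  tall purple-flowered: 327 × 9/16 = 183.9375
  tall white-flowered: 327 × 3/16 = 61.3125
  dwarf purple-flowered: 327 × 3/16 = 61.3125
  dwarf white-flowered: 327 × 1/16 = 20.4375
Contribution of dwarf purple-flowered: (78 − 61.3125)² / 61.3125 = 4.5419

4.542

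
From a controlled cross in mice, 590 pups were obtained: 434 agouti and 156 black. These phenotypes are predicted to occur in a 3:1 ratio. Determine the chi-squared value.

Total ratio parts = 4. Expected numbers out of 590:
  agouti: 590 × 3/4 = 442.5
  black: 590 × 1/4 = 147.5
χ² = Σ (O − E)² / E
  agouti: (434 − 442.5)² / 442.5 = 0.1633
  black: (156 − 147.5)² / 147.5 = 0.4898
χ² = 0.1633 + 0.4898 = 0.6531 ≈ 0.653

0.653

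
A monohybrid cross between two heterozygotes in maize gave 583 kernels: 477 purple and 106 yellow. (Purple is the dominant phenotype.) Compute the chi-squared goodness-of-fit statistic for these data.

For a monohybrid cross between heterozygotes with complete dominance, the expected phenotypic ratio is 3:1.
Total ratio parts = 4. Expected numbers out of 583:
  purple: 583 × 3/4 = 437.25
  yellow: 583 × 1/4 = 145.75
χ² = Σ (O − E)² / E
  purple: (477 − 437.25)² / 437.25 = 3.6136
  yellow: (106 − 145.75)² / 145.75 = 10.8409
χ² = 3.6136 + 10.8409 = 14.4545 ≈ 14.455

14.455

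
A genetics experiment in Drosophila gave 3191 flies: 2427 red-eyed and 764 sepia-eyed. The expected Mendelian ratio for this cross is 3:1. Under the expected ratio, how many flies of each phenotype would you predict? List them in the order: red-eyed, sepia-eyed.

2393.25, 797.75

Total ratio parts = 4. Expected numbers out of 3191:
  red-eyed: 3191 × 3/4 = 2393.25
  sepia-eyed: 3191 × 1/4 = 797.75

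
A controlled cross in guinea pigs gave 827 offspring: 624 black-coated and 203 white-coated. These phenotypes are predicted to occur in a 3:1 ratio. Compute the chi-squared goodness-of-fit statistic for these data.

The 3:1 ratio has 4 parts, so with N = 827 the expected counts are:
  black-coated: 827 × 3/4 = 620.25
  white-coated: 827 × 1/4 = 206.75
χ² = Σ (O − E)² / E
  black-coated: (624 − 620.25)² / 620.25 = 0.0227
  white-coated: (203 − 206.75)² / 206.75 = 0.0680
χ² = 0.0227 + 0.0680 = 0.0907 ≈ 0.091

0.091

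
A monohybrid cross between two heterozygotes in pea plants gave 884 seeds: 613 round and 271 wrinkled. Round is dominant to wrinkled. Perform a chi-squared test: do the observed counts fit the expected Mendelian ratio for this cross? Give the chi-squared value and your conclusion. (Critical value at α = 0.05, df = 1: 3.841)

For a monohybrid cross between heterozygotes with complete dominance, the expected phenotypic ratio is 3:1.
Total ratio parts = 4. Expected numbers out of 884:
  round: 884 × 3/4 = 663
  wrinkled: 884 × 1/4 = 221
χ² = Σ (O − E)² / E
  round: (613 − 663)² / 663 = 3.7707
  wrinkled: (271 − 221)² / 221 = 11.3122
χ² = 3.7707 + 11.3122 = 15.0829 ≈ 15.083
Degrees of freedom = 2 − 1 = 1; critical value at α = 0.05 is 3.841.
Since 15.083 > 3.841, we reject the null hypothesis — the data do not fit the 3:1 ratio.

15.083; not consistent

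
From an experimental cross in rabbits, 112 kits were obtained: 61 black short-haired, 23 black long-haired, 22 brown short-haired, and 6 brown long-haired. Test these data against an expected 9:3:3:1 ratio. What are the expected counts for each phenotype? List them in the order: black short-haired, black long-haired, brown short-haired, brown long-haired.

The 9:3:3:1 ratio has 16 parts, so with N = 112 the expected counts are:
  black short-haired: 112 × 9/16 = 63
  black long-haired: 112 × 3/16 = 21
  brown short-haired: 112 × 3/16 = 21
  brown long-haired: 112 × 1/16 = 7

63, 21, 21, 7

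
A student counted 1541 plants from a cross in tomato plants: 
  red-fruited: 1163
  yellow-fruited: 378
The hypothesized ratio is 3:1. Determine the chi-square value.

0.182

The 3:1 ratio has 4 parts, so with N = 1541 the expected counts are:
  red-fruited: 1541 × 3/4 = 1155.75
  yellow-fruited: 1541 × 1/4 = 385.25
χ² = Σ (O − E)² / E
  red-fruited: (1163 − 1155.75)² / 1155.75 = 0.0455
  yellow-fruited: (378 − 385.25)² / 385.25 = 0.1364
χ² = 0.0455 + 0.1364 = 0.1819 ≈ 0.182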